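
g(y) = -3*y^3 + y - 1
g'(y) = 1 - 9*y^2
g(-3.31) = 104.48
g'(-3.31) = -97.60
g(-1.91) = 17.99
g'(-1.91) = -31.83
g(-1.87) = 16.75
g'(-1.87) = -30.47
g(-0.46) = -1.17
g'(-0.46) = -0.90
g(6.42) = -788.41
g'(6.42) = -369.95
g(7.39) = -1204.36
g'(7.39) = -490.51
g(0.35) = -0.78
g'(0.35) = -0.10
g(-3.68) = 144.83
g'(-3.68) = -120.88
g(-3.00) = 77.00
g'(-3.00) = -80.00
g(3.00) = -79.00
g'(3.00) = -80.00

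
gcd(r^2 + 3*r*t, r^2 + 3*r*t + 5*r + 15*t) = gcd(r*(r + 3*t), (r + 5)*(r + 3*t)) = r + 3*t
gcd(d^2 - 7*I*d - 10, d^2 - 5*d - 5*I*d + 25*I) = d - 5*I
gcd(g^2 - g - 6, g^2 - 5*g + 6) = g - 3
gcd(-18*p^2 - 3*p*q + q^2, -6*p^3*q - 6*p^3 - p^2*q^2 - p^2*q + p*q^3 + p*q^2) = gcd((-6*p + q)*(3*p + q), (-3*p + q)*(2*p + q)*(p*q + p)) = 1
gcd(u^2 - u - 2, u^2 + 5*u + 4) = u + 1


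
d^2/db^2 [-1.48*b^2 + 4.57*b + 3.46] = -2.96000000000000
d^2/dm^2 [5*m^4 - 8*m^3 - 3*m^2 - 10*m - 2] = 60*m^2 - 48*m - 6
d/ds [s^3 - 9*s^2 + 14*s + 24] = 3*s^2 - 18*s + 14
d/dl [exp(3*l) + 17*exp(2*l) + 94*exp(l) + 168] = (3*exp(2*l) + 34*exp(l) + 94)*exp(l)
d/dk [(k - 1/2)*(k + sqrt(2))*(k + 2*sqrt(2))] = 3*k^2 - k + 6*sqrt(2)*k - 3*sqrt(2)/2 + 4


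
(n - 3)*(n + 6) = n^2 + 3*n - 18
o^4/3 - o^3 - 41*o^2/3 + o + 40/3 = (o/3 + 1/3)*(o - 8)*(o - 1)*(o + 5)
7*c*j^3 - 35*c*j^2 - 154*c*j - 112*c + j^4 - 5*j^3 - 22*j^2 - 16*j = (7*c + j)*(j - 8)*(j + 1)*(j + 2)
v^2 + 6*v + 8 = (v + 2)*(v + 4)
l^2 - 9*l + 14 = (l - 7)*(l - 2)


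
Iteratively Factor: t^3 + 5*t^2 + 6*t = (t + 2)*(t^2 + 3*t) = (t + 2)*(t + 3)*(t)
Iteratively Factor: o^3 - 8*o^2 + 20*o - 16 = (o - 4)*(o^2 - 4*o + 4) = (o - 4)*(o - 2)*(o - 2)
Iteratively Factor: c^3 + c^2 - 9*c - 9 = (c - 3)*(c^2 + 4*c + 3) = (c - 3)*(c + 3)*(c + 1)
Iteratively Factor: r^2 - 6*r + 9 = (r - 3)*(r - 3)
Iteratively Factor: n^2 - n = (n - 1)*(n)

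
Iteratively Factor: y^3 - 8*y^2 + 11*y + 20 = (y + 1)*(y^2 - 9*y + 20) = (y - 5)*(y + 1)*(y - 4)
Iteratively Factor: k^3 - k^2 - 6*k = (k + 2)*(k^2 - 3*k) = k*(k + 2)*(k - 3)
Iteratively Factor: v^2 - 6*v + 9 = (v - 3)*(v - 3)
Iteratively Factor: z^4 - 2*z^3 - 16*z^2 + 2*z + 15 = (z - 1)*(z^3 - z^2 - 17*z - 15) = (z - 1)*(z + 3)*(z^2 - 4*z - 5) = (z - 5)*(z - 1)*(z + 3)*(z + 1)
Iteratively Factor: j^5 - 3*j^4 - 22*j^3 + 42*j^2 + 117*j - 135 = (j + 3)*(j^4 - 6*j^3 - 4*j^2 + 54*j - 45) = (j + 3)^2*(j^3 - 9*j^2 + 23*j - 15) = (j - 1)*(j + 3)^2*(j^2 - 8*j + 15) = (j - 5)*(j - 1)*(j + 3)^2*(j - 3)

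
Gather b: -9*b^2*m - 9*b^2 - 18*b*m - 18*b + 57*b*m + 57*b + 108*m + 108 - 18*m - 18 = b^2*(-9*m - 9) + b*(39*m + 39) + 90*m + 90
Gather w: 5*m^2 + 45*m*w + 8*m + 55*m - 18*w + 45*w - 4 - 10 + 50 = 5*m^2 + 63*m + w*(45*m + 27) + 36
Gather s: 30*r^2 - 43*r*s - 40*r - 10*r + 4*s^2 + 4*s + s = 30*r^2 - 50*r + 4*s^2 + s*(5 - 43*r)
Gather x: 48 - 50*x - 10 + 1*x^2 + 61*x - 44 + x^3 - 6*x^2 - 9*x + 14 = x^3 - 5*x^2 + 2*x + 8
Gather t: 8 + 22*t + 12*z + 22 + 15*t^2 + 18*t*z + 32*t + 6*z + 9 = 15*t^2 + t*(18*z + 54) + 18*z + 39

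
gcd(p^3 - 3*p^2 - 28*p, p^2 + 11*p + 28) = p + 4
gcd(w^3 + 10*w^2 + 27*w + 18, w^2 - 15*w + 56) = 1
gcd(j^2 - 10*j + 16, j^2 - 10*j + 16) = j^2 - 10*j + 16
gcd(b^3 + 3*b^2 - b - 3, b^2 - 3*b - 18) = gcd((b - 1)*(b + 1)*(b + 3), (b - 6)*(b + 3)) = b + 3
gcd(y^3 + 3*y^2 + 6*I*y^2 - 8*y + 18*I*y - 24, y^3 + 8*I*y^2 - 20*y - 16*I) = y^2 + 6*I*y - 8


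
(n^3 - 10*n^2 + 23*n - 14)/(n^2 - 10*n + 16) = (n^2 - 8*n + 7)/(n - 8)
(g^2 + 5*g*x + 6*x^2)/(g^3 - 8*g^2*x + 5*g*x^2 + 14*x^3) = (g^2 + 5*g*x + 6*x^2)/(g^3 - 8*g^2*x + 5*g*x^2 + 14*x^3)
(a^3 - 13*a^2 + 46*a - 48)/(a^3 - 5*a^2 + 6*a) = (a - 8)/a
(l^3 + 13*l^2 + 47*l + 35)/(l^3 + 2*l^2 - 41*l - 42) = (l + 5)/(l - 6)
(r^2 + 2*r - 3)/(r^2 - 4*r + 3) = (r + 3)/(r - 3)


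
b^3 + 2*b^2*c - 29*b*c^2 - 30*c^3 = (b - 5*c)*(b + c)*(b + 6*c)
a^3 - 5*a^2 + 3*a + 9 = (a - 3)^2*(a + 1)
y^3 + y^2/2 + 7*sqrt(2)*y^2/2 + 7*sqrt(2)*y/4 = y*(y + 1/2)*(y + 7*sqrt(2)/2)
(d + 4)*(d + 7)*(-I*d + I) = -I*d^3 - 10*I*d^2 - 17*I*d + 28*I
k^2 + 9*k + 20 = (k + 4)*(k + 5)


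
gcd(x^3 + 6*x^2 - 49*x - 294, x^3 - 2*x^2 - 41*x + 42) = x^2 - x - 42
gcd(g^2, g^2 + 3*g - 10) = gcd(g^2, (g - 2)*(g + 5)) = 1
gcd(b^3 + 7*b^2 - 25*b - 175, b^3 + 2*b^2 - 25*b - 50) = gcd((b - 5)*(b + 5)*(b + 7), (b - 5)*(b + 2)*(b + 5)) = b^2 - 25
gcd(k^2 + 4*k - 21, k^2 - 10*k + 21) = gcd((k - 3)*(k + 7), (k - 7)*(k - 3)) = k - 3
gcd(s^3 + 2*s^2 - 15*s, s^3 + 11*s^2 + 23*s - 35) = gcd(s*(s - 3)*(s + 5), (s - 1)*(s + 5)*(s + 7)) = s + 5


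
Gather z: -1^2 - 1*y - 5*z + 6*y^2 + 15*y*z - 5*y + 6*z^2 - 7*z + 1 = 6*y^2 - 6*y + 6*z^2 + z*(15*y - 12)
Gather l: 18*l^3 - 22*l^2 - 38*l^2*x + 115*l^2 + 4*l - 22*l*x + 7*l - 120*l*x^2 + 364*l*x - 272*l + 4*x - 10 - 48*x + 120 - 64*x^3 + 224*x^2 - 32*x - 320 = 18*l^3 + l^2*(93 - 38*x) + l*(-120*x^2 + 342*x - 261) - 64*x^3 + 224*x^2 - 76*x - 210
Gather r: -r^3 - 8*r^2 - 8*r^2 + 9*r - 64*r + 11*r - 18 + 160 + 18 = -r^3 - 16*r^2 - 44*r + 160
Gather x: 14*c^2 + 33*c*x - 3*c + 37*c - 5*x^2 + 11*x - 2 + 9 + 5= 14*c^2 + 34*c - 5*x^2 + x*(33*c + 11) + 12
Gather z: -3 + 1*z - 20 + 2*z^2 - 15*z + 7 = 2*z^2 - 14*z - 16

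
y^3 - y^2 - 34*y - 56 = (y - 7)*(y + 2)*(y + 4)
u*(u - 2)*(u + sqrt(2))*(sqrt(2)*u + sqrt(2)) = sqrt(2)*u^4 - sqrt(2)*u^3 + 2*u^3 - 2*sqrt(2)*u^2 - 2*u^2 - 4*u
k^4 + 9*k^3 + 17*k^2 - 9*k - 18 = (k - 1)*(k + 1)*(k + 3)*(k + 6)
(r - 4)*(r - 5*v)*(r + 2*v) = r^3 - 3*r^2*v - 4*r^2 - 10*r*v^2 + 12*r*v + 40*v^2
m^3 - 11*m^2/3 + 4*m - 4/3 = (m - 2)*(m - 1)*(m - 2/3)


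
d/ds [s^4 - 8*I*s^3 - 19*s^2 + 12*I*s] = 4*s^3 - 24*I*s^2 - 38*s + 12*I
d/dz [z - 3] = 1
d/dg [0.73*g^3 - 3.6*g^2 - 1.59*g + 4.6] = 2.19*g^2 - 7.2*g - 1.59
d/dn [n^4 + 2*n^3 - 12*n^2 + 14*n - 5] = 4*n^3 + 6*n^2 - 24*n + 14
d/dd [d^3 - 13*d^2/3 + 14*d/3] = 3*d^2 - 26*d/3 + 14/3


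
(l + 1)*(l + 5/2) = l^2 + 7*l/2 + 5/2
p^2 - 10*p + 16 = (p - 8)*(p - 2)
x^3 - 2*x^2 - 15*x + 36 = (x - 3)^2*(x + 4)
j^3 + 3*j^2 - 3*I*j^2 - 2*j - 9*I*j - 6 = (j + 3)*(j - 2*I)*(j - I)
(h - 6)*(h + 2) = h^2 - 4*h - 12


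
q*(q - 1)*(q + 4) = q^3 + 3*q^2 - 4*q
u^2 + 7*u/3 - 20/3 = (u - 5/3)*(u + 4)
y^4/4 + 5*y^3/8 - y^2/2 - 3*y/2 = y*(y/2 + 1)^2*(y - 3/2)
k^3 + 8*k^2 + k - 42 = (k - 2)*(k + 3)*(k + 7)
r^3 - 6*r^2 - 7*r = r*(r - 7)*(r + 1)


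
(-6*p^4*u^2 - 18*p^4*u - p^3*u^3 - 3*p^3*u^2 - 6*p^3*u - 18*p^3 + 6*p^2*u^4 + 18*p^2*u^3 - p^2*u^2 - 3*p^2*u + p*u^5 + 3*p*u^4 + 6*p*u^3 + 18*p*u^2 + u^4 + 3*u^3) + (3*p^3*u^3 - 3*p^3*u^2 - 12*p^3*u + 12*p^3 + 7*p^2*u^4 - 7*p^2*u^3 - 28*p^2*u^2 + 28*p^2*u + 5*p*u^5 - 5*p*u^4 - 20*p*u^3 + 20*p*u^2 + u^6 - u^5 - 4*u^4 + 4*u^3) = -6*p^4*u^2 - 18*p^4*u + 2*p^3*u^3 - 6*p^3*u^2 - 18*p^3*u - 6*p^3 + 13*p^2*u^4 + 11*p^2*u^3 - 29*p^2*u^2 + 25*p^2*u + 6*p*u^5 - 2*p*u^4 - 14*p*u^3 + 38*p*u^2 + u^6 - u^5 - 3*u^4 + 7*u^3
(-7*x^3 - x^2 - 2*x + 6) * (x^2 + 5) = -7*x^5 - x^4 - 37*x^3 + x^2 - 10*x + 30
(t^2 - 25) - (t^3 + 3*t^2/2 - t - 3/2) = -t^3 - t^2/2 + t - 47/2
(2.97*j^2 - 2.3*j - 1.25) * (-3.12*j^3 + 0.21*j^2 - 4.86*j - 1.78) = -9.2664*j^5 + 7.7997*j^4 - 11.0172*j^3 + 5.6289*j^2 + 10.169*j + 2.225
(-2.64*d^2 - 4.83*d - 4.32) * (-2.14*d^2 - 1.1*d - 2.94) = 5.6496*d^4 + 13.2402*d^3 + 22.3194*d^2 + 18.9522*d + 12.7008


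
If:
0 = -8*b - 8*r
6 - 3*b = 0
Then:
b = 2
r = -2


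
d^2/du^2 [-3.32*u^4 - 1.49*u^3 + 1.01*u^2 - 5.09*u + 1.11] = -39.84*u^2 - 8.94*u + 2.02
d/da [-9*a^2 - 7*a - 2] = -18*a - 7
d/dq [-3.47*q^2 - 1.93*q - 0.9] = -6.94*q - 1.93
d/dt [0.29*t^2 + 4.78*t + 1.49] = 0.58*t + 4.78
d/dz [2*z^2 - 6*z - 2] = 4*z - 6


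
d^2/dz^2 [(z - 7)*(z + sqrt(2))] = 2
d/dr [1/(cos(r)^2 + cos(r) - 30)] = (2*cos(r) + 1)*sin(r)/(cos(r)^2 + cos(r) - 30)^2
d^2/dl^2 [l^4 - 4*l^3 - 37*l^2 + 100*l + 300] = 12*l^2 - 24*l - 74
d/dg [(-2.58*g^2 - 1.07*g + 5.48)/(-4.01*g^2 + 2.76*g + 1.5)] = (-11.4115*g^2 + 36.2096*g - 16.7298)/(16.0801*g^4 - 22.1352*g^3 - 4.4124*g^2 + 8.28*g + 2.25)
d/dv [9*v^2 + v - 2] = 18*v + 1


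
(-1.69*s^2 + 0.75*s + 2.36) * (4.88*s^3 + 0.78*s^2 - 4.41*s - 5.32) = -8.2472*s^5 + 2.3418*s^4 + 19.5547*s^3 + 7.5241*s^2 - 14.3976*s - 12.5552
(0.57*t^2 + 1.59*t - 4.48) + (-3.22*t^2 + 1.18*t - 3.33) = -2.65*t^2 + 2.77*t - 7.81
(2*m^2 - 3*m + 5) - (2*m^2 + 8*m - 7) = 12 - 11*m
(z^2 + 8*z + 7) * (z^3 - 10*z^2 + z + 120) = z^5 - 2*z^4 - 72*z^3 + 58*z^2 + 967*z + 840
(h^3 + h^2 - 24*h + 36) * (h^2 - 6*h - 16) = h^5 - 5*h^4 - 46*h^3 + 164*h^2 + 168*h - 576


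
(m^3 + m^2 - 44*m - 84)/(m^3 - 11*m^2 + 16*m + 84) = (m + 6)/(m - 6)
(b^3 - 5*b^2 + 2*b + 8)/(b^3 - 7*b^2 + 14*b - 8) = (b + 1)/(b - 1)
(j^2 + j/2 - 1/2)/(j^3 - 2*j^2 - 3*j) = (j - 1/2)/(j*(j - 3))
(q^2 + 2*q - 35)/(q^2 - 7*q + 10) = (q + 7)/(q - 2)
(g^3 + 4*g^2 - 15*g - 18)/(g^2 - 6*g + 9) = (g^2 + 7*g + 6)/(g - 3)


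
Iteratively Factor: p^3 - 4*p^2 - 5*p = (p)*(p^2 - 4*p - 5) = p*(p + 1)*(p - 5)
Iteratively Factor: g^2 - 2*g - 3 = (g + 1)*(g - 3)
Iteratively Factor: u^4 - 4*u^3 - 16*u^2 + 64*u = (u - 4)*(u^3 - 16*u) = (u - 4)*(u + 4)*(u^2 - 4*u) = u*(u - 4)*(u + 4)*(u - 4)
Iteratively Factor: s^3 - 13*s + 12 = (s - 3)*(s^2 + 3*s - 4) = (s - 3)*(s + 4)*(s - 1)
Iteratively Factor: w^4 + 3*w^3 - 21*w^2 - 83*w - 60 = (w + 1)*(w^3 + 2*w^2 - 23*w - 60) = (w + 1)*(w + 4)*(w^2 - 2*w - 15) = (w + 1)*(w + 3)*(w + 4)*(w - 5)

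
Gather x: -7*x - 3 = -7*x - 3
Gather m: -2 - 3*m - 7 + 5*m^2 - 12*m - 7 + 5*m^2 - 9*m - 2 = 10*m^2 - 24*m - 18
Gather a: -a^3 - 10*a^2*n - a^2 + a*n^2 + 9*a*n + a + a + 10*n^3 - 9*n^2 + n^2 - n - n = -a^3 + a^2*(-10*n - 1) + a*(n^2 + 9*n + 2) + 10*n^3 - 8*n^2 - 2*n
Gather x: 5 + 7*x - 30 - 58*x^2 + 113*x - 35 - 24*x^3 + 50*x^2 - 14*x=-24*x^3 - 8*x^2 + 106*x - 60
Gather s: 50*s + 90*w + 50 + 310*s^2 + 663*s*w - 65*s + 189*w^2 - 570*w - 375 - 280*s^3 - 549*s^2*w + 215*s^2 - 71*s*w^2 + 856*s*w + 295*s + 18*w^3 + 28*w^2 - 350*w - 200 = -280*s^3 + s^2*(525 - 549*w) + s*(-71*w^2 + 1519*w + 280) + 18*w^3 + 217*w^2 - 830*w - 525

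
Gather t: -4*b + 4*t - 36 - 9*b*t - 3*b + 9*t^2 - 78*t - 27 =-7*b + 9*t^2 + t*(-9*b - 74) - 63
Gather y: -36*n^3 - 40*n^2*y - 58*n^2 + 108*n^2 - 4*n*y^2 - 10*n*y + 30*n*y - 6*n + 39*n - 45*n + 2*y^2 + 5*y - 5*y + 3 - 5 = -36*n^3 + 50*n^2 - 12*n + y^2*(2 - 4*n) + y*(-40*n^2 + 20*n) - 2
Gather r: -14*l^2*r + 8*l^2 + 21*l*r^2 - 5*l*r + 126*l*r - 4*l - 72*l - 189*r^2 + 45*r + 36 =8*l^2 - 76*l + r^2*(21*l - 189) + r*(-14*l^2 + 121*l + 45) + 36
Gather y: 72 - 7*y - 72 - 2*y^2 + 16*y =-2*y^2 + 9*y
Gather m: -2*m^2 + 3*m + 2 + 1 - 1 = -2*m^2 + 3*m + 2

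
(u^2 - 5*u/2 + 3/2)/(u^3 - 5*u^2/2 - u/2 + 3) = (u - 1)/(u^2 - u - 2)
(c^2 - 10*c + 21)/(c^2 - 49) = (c - 3)/(c + 7)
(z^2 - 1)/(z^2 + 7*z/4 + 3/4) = 4*(z - 1)/(4*z + 3)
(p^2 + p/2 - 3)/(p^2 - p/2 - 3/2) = (p + 2)/(p + 1)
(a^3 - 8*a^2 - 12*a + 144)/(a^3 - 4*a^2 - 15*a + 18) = (a^2 - 2*a - 24)/(a^2 + 2*a - 3)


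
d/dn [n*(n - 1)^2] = (n - 1)*(3*n - 1)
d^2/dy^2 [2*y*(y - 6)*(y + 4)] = 12*y - 8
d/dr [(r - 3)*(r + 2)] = 2*r - 1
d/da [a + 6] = 1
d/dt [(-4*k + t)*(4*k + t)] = 2*t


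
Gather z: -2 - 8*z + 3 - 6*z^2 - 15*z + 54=-6*z^2 - 23*z + 55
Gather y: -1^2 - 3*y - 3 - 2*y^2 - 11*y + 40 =-2*y^2 - 14*y + 36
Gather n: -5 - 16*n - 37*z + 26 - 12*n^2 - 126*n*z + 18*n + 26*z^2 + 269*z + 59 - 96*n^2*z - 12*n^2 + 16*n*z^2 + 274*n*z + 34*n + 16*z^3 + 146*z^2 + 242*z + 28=n^2*(-96*z - 24) + n*(16*z^2 + 148*z + 36) + 16*z^3 + 172*z^2 + 474*z + 108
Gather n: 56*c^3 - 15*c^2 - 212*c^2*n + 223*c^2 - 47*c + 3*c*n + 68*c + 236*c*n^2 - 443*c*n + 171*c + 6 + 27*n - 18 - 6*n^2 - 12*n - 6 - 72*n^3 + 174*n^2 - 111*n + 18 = 56*c^3 + 208*c^2 + 192*c - 72*n^3 + n^2*(236*c + 168) + n*(-212*c^2 - 440*c - 96)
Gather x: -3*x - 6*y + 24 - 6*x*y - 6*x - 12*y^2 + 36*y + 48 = x*(-6*y - 9) - 12*y^2 + 30*y + 72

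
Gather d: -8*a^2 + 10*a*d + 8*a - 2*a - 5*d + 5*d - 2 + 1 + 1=-8*a^2 + 10*a*d + 6*a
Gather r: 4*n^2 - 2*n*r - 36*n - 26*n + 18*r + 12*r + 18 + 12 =4*n^2 - 62*n + r*(30 - 2*n) + 30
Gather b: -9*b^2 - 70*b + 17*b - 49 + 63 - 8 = -9*b^2 - 53*b + 6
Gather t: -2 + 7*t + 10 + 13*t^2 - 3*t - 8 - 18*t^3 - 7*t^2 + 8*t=-18*t^3 + 6*t^2 + 12*t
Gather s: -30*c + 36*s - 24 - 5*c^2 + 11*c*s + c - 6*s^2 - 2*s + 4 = -5*c^2 - 29*c - 6*s^2 + s*(11*c + 34) - 20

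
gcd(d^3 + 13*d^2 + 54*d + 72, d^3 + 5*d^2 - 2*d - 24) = d^2 + 7*d + 12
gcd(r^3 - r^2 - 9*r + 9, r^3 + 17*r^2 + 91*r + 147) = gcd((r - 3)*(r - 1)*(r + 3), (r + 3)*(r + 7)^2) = r + 3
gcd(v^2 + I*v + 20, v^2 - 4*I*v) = v - 4*I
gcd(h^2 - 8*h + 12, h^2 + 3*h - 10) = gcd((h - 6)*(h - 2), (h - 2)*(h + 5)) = h - 2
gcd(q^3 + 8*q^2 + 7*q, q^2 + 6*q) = q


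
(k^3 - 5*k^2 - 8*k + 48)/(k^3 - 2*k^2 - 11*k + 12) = (k - 4)/(k - 1)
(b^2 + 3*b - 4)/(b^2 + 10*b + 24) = (b - 1)/(b + 6)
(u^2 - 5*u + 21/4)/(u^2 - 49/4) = (2*u - 3)/(2*u + 7)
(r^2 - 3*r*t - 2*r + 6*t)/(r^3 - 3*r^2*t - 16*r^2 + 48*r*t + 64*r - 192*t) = (r - 2)/(r^2 - 16*r + 64)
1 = 1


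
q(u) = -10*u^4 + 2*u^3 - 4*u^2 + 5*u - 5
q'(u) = -40*u^3 + 6*u^2 - 8*u + 5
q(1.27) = -27.02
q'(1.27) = -77.42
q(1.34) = -32.91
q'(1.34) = -91.19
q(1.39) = -37.74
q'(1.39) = -101.95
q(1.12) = -17.34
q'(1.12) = -52.63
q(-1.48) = -75.62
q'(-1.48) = 159.65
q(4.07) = -2660.03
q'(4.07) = -2624.94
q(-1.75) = -130.51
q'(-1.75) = 251.75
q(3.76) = -1935.15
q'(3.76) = -2066.55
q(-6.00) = -13571.00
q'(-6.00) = 8909.00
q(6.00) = -12647.00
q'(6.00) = -8467.00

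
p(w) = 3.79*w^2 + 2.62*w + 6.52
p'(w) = 7.58*w + 2.62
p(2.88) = 45.50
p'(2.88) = 24.45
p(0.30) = 7.65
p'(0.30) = 4.89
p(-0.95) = 7.45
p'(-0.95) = -4.58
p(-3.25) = 38.04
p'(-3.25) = -22.02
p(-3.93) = 54.76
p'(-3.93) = -27.17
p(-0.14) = 6.23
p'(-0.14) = 1.56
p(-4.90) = 84.68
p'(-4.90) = -34.52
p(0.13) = 6.92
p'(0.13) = 3.61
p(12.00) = 583.72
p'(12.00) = 93.58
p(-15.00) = 819.97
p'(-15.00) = -111.08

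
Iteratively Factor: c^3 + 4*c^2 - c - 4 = (c + 4)*(c^2 - 1) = (c + 1)*(c + 4)*(c - 1)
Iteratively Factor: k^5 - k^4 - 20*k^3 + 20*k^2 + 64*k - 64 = (k - 4)*(k^4 + 3*k^3 - 8*k^2 - 12*k + 16) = (k - 4)*(k - 1)*(k^3 + 4*k^2 - 4*k - 16) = (k - 4)*(k - 2)*(k - 1)*(k^2 + 6*k + 8) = (k - 4)*(k - 2)*(k - 1)*(k + 4)*(k + 2)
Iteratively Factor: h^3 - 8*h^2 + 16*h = (h)*(h^2 - 8*h + 16) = h*(h - 4)*(h - 4)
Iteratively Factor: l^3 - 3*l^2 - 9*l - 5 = (l + 1)*(l^2 - 4*l - 5) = (l + 1)^2*(l - 5)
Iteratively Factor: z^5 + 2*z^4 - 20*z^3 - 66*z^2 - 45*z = (z - 5)*(z^4 + 7*z^3 + 15*z^2 + 9*z) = (z - 5)*(z + 3)*(z^3 + 4*z^2 + 3*z) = (z - 5)*(z + 1)*(z + 3)*(z^2 + 3*z) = (z - 5)*(z + 1)*(z + 3)^2*(z)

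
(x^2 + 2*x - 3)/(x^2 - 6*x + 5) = (x + 3)/(x - 5)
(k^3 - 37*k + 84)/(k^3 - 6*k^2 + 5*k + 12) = (k + 7)/(k + 1)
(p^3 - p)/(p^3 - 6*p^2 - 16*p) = (1 - p^2)/(-p^2 + 6*p + 16)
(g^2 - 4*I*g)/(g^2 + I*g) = (g - 4*I)/(g + I)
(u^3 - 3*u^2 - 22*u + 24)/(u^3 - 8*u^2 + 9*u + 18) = (u^2 + 3*u - 4)/(u^2 - 2*u - 3)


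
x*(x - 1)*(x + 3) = x^3 + 2*x^2 - 3*x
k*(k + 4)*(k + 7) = k^3 + 11*k^2 + 28*k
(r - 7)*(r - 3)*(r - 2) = r^3 - 12*r^2 + 41*r - 42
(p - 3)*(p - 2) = p^2 - 5*p + 6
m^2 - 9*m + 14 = (m - 7)*(m - 2)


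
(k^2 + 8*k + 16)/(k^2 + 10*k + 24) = (k + 4)/(k + 6)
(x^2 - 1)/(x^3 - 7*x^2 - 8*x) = (x - 1)/(x*(x - 8))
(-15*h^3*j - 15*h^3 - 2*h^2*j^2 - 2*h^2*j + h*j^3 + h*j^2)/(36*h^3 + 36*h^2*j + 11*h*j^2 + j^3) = h*(-5*h*j - 5*h + j^2 + j)/(12*h^2 + 8*h*j + j^2)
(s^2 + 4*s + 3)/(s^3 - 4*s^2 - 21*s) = (s + 1)/(s*(s - 7))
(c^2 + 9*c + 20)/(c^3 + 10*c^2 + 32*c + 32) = (c + 5)/(c^2 + 6*c + 8)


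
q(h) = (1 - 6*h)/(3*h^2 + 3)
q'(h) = -6*h*(1 - 6*h)/(3*h^2 + 3)^2 - 6/(3*h^2 + 3)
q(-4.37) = 0.45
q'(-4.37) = 0.10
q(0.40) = -0.40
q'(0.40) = -1.45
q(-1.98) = 0.87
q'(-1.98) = 0.30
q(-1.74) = 0.95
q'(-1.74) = 0.32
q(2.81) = -0.59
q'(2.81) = 0.15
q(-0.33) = 0.90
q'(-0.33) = -1.27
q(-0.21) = 0.72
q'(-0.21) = -1.63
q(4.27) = -0.43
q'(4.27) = 0.09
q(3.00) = -0.57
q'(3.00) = 0.14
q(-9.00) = 0.22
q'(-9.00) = 0.02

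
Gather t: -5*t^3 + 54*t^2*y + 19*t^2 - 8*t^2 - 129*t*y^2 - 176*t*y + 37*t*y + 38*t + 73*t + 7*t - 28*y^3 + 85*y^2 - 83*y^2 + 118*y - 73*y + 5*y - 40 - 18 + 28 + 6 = -5*t^3 + t^2*(54*y + 11) + t*(-129*y^2 - 139*y + 118) - 28*y^3 + 2*y^2 + 50*y - 24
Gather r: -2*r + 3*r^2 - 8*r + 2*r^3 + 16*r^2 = 2*r^3 + 19*r^2 - 10*r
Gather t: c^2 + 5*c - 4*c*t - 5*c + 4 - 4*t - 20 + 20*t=c^2 + t*(16 - 4*c) - 16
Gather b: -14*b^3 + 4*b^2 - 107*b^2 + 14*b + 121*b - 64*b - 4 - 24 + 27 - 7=-14*b^3 - 103*b^2 + 71*b - 8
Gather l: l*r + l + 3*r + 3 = l*(r + 1) + 3*r + 3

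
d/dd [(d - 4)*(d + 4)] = 2*d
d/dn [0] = 0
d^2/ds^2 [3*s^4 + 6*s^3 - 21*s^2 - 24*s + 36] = 36*s^2 + 36*s - 42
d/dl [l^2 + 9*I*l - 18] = 2*l + 9*I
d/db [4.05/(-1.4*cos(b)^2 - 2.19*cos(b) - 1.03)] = -(11.34*cos(b) + 8.8695)*sin(b)/(1.4*cos(b)^2 + 2.19*cos(b) + 1.03)^2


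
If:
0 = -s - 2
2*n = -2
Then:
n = -1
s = -2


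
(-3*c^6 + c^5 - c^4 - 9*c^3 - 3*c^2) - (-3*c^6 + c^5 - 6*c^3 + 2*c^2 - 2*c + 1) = -c^4 - 3*c^3 - 5*c^2 + 2*c - 1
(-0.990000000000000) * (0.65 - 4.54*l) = 4.4946*l - 0.6435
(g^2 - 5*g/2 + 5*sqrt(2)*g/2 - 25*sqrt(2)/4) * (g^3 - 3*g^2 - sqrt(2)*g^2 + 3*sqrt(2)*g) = g^5 - 11*g^4/2 + 3*sqrt(2)*g^4/2 - 33*sqrt(2)*g^3/4 + 5*g^3/2 + 45*sqrt(2)*g^2/4 + 55*g^2/2 - 75*g/2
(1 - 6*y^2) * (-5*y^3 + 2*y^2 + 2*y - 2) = 30*y^5 - 12*y^4 - 17*y^3 + 14*y^2 + 2*y - 2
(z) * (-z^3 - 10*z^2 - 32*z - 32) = -z^4 - 10*z^3 - 32*z^2 - 32*z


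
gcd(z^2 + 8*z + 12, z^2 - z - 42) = z + 6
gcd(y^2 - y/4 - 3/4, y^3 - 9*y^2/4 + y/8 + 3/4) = 1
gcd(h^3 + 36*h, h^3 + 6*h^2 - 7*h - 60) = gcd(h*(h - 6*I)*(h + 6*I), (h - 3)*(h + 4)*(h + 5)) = 1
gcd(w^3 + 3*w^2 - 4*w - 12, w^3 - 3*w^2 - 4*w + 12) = w^2 - 4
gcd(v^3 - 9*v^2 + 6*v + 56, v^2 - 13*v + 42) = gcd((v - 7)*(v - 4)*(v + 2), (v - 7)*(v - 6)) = v - 7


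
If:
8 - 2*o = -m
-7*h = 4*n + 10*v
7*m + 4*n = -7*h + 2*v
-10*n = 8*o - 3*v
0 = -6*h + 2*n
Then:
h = -2240/1587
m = 2432/529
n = -2240/529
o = 3332/529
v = 4256/1587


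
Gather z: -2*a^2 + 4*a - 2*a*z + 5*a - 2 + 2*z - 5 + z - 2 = -2*a^2 + 9*a + z*(3 - 2*a) - 9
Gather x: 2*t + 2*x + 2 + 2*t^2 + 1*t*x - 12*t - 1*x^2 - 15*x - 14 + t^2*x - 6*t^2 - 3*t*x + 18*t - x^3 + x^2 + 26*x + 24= -4*t^2 + 8*t - x^3 + x*(t^2 - 2*t + 13) + 12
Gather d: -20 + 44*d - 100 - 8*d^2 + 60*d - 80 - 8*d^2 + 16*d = -16*d^2 + 120*d - 200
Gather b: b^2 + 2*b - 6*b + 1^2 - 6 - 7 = b^2 - 4*b - 12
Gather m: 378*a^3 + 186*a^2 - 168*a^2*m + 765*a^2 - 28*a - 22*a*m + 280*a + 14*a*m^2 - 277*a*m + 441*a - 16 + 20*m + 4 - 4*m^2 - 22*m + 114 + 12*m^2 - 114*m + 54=378*a^3 + 951*a^2 + 693*a + m^2*(14*a + 8) + m*(-168*a^2 - 299*a - 116) + 156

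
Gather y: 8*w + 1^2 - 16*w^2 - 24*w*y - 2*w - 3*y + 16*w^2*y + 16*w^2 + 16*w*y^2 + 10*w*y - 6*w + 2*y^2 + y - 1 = y^2*(16*w + 2) + y*(16*w^2 - 14*w - 2)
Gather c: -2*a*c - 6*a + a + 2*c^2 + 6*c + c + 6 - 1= -5*a + 2*c^2 + c*(7 - 2*a) + 5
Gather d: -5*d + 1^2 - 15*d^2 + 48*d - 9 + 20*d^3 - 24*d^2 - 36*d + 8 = 20*d^3 - 39*d^2 + 7*d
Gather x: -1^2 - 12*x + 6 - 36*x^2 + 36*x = -36*x^2 + 24*x + 5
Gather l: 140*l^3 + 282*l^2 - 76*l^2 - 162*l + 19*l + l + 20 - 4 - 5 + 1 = 140*l^3 + 206*l^2 - 142*l + 12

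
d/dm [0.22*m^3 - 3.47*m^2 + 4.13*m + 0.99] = 0.66*m^2 - 6.94*m + 4.13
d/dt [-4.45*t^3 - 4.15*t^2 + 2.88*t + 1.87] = -13.35*t^2 - 8.3*t + 2.88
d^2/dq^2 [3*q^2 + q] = 6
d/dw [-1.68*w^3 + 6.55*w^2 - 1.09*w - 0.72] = -5.04*w^2 + 13.1*w - 1.09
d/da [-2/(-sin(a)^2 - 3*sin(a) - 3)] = -2*(2*sin(a) + 3)*cos(a)/(sin(a)^2 + 3*sin(a) + 3)^2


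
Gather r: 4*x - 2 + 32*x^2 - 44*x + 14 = 32*x^2 - 40*x + 12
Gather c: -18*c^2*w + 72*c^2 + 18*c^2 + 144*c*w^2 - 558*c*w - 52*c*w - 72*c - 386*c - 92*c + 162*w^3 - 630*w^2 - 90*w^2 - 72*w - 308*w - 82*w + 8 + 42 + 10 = c^2*(90 - 18*w) + c*(144*w^2 - 610*w - 550) + 162*w^3 - 720*w^2 - 462*w + 60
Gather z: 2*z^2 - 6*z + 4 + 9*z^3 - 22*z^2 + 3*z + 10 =9*z^3 - 20*z^2 - 3*z + 14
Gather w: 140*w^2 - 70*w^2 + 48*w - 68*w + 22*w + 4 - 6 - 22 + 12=70*w^2 + 2*w - 12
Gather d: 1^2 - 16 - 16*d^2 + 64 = 49 - 16*d^2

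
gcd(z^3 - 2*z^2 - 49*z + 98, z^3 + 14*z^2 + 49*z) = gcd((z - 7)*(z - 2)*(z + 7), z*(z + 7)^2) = z + 7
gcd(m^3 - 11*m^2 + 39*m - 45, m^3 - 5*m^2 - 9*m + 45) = m^2 - 8*m + 15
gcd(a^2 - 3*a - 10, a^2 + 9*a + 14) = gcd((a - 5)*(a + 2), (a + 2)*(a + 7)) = a + 2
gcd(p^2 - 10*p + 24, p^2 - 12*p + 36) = p - 6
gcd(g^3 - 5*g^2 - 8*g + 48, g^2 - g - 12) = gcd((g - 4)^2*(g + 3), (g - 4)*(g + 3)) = g^2 - g - 12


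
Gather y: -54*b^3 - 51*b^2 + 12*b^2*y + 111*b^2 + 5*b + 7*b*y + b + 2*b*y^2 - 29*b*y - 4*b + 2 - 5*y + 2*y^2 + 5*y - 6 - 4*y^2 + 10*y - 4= -54*b^3 + 60*b^2 + 2*b + y^2*(2*b - 2) + y*(12*b^2 - 22*b + 10) - 8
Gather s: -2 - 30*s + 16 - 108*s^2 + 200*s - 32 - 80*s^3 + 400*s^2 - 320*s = -80*s^3 + 292*s^2 - 150*s - 18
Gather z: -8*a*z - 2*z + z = z*(-8*a - 1)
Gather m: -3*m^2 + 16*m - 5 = -3*m^2 + 16*m - 5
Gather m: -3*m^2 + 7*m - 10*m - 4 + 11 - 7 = -3*m^2 - 3*m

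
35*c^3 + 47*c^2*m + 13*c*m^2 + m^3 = (c + m)*(5*c + m)*(7*c + m)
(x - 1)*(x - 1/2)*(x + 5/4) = x^3 - x^2/4 - 11*x/8 + 5/8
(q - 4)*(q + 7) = q^2 + 3*q - 28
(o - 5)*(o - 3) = o^2 - 8*o + 15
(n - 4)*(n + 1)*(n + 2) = n^3 - n^2 - 10*n - 8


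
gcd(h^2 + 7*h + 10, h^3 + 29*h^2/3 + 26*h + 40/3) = h + 5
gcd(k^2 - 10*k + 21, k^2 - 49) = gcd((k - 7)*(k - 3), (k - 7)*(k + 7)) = k - 7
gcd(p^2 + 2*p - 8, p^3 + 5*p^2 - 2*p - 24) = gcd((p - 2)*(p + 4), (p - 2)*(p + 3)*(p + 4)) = p^2 + 2*p - 8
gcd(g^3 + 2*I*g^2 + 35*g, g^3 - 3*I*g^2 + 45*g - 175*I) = g^2 + 2*I*g + 35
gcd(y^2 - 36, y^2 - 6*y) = y - 6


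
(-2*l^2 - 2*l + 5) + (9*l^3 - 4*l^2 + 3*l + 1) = 9*l^3 - 6*l^2 + l + 6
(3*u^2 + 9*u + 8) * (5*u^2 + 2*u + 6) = 15*u^4 + 51*u^3 + 76*u^2 + 70*u + 48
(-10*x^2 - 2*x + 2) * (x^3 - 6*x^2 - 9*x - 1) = -10*x^5 + 58*x^4 + 104*x^3 + 16*x^2 - 16*x - 2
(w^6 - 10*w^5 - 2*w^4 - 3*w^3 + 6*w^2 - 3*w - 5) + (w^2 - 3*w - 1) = w^6 - 10*w^5 - 2*w^4 - 3*w^3 + 7*w^2 - 6*w - 6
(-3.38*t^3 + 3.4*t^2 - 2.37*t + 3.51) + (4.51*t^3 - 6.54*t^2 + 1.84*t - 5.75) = 1.13*t^3 - 3.14*t^2 - 0.53*t - 2.24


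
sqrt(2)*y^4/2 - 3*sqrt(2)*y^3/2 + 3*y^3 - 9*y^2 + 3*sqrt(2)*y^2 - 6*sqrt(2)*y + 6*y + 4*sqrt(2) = (y - 2)*(y - 1)*(y + 2*sqrt(2))*(sqrt(2)*y/2 + 1)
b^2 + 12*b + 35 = (b + 5)*(b + 7)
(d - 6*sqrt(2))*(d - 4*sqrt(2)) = d^2 - 10*sqrt(2)*d + 48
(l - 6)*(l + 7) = l^2 + l - 42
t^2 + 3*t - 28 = (t - 4)*(t + 7)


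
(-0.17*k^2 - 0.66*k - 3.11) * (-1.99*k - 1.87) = 0.3383*k^3 + 1.6313*k^2 + 7.4231*k + 5.8157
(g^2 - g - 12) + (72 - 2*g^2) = -g^2 - g + 60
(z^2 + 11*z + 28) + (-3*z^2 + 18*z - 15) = -2*z^2 + 29*z + 13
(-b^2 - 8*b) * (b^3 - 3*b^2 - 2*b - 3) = -b^5 - 5*b^4 + 26*b^3 + 19*b^2 + 24*b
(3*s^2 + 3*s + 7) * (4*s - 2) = 12*s^3 + 6*s^2 + 22*s - 14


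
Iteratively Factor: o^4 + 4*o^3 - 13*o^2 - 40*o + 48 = (o - 1)*(o^3 + 5*o^2 - 8*o - 48) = (o - 3)*(o - 1)*(o^2 + 8*o + 16) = (o - 3)*(o - 1)*(o + 4)*(o + 4)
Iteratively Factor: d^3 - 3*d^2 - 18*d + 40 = (d + 4)*(d^2 - 7*d + 10) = (d - 2)*(d + 4)*(d - 5)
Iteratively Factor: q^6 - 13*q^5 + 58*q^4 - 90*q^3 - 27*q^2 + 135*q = (q - 3)*(q^5 - 10*q^4 + 28*q^3 - 6*q^2 - 45*q) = (q - 3)*(q + 1)*(q^4 - 11*q^3 + 39*q^2 - 45*q) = q*(q - 3)*(q + 1)*(q^3 - 11*q^2 + 39*q - 45) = q*(q - 3)^2*(q + 1)*(q^2 - 8*q + 15) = q*(q - 3)^3*(q + 1)*(q - 5)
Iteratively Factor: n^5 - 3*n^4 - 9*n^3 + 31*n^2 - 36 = (n - 3)*(n^4 - 9*n^2 + 4*n + 12) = (n - 3)*(n + 3)*(n^3 - 3*n^2 + 4) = (n - 3)*(n - 2)*(n + 3)*(n^2 - n - 2) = (n - 3)*(n - 2)*(n + 1)*(n + 3)*(n - 2)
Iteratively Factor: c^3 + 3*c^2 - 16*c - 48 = (c + 3)*(c^2 - 16) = (c - 4)*(c + 3)*(c + 4)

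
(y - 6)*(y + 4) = y^2 - 2*y - 24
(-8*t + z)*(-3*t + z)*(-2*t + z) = -48*t^3 + 46*t^2*z - 13*t*z^2 + z^3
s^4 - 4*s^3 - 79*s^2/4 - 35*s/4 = s*(s - 7)*(s + 1/2)*(s + 5/2)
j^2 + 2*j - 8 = (j - 2)*(j + 4)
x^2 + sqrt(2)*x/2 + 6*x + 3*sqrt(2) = (x + 6)*(x + sqrt(2)/2)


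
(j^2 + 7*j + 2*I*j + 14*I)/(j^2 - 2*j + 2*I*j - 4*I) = (j + 7)/(j - 2)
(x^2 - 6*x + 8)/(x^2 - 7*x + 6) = (x^2 - 6*x + 8)/(x^2 - 7*x + 6)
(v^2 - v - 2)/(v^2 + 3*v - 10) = (v + 1)/(v + 5)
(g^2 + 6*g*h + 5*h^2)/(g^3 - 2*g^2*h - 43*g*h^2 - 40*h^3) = 1/(g - 8*h)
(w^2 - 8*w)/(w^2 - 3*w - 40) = w/(w + 5)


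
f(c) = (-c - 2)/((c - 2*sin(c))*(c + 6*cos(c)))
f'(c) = (-c - 2)*(6*sin(c) - 1)/((c - 2*sin(c))*(c + 6*cos(c))^2) + (-c - 2)*(2*cos(c) - 1)/((c - 2*sin(c))^2*(c + 6*cos(c))) - 1/((c - 2*sin(c))*(c + 6*cos(c)))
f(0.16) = 2.24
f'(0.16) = -12.73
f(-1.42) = 2.01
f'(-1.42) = 27.76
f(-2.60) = 0.05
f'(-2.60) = 0.03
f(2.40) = 2.07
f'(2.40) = -7.54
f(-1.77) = 0.41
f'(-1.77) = -0.27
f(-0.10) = -3.25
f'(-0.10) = -33.08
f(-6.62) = 0.81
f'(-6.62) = 2.23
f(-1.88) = 1.29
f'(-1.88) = -69.27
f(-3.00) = 0.04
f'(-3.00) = 0.01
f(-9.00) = 0.06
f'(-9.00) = 0.03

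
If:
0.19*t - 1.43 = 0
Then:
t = 7.53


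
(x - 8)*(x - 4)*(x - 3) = x^3 - 15*x^2 + 68*x - 96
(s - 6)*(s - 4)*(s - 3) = s^3 - 13*s^2 + 54*s - 72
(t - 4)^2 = t^2 - 8*t + 16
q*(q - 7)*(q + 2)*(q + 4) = q^4 - q^3 - 34*q^2 - 56*q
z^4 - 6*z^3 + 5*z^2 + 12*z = z*(z - 4)*(z - 3)*(z + 1)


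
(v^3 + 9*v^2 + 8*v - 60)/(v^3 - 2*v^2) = 1 + 11/v + 30/v^2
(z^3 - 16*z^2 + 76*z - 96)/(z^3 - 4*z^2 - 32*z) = (z^2 - 8*z + 12)/(z*(z + 4))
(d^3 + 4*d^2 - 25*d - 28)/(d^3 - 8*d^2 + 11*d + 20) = (d + 7)/(d - 5)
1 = 1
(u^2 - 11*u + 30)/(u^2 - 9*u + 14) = (u^2 - 11*u + 30)/(u^2 - 9*u + 14)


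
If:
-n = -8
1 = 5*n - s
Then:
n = 8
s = 39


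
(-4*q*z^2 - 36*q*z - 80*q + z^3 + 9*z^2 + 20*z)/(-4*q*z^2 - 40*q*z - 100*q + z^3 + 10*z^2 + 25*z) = (z + 4)/(z + 5)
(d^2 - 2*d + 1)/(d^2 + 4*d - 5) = (d - 1)/(d + 5)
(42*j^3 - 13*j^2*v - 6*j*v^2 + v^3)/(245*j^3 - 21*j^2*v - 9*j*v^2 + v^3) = (-6*j^2 + j*v + v^2)/(-35*j^2 - 2*j*v + v^2)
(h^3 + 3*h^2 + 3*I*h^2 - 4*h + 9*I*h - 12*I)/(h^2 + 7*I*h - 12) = (h^2 + 3*h - 4)/(h + 4*I)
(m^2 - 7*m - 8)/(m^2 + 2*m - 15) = (m^2 - 7*m - 8)/(m^2 + 2*m - 15)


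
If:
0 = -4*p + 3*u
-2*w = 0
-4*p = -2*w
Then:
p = 0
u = 0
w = 0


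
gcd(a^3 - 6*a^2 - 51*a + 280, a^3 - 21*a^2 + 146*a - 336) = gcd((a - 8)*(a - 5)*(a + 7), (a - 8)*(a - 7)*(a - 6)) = a - 8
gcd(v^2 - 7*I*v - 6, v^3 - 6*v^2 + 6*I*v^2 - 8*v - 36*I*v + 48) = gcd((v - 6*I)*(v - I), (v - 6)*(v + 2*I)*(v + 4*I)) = 1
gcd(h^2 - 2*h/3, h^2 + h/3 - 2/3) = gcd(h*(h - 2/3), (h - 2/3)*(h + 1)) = h - 2/3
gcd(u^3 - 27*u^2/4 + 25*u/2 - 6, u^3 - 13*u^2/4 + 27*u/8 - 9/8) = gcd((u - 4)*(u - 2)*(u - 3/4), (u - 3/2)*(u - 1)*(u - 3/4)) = u - 3/4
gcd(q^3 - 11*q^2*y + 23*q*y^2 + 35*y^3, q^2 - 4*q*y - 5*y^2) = -q^2 + 4*q*y + 5*y^2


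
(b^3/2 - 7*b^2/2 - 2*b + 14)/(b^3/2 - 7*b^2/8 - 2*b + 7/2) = 4*(b - 7)/(4*b - 7)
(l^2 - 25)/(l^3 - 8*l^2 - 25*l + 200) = 1/(l - 8)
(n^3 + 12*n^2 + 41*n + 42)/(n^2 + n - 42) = (n^2 + 5*n + 6)/(n - 6)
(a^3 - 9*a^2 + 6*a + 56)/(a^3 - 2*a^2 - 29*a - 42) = (a - 4)/(a + 3)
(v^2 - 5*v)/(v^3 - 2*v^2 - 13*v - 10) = v/(v^2 + 3*v + 2)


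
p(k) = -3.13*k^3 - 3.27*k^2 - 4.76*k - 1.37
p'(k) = -9.39*k^2 - 6.54*k - 4.76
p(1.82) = -39.73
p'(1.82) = -47.77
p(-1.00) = 3.25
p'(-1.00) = -7.61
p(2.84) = -112.96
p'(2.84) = -99.07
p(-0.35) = 0.03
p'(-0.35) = -3.62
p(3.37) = -174.34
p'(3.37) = -133.44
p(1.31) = -20.25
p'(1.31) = -29.44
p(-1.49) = 8.82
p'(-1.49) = -15.86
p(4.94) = -482.02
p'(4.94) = -266.22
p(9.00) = -2590.85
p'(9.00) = -824.21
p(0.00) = -1.37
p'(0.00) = -4.76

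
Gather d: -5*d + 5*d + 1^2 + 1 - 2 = 0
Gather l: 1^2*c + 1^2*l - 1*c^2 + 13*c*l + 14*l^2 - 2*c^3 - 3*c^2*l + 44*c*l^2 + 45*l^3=-2*c^3 - c^2 + c + 45*l^3 + l^2*(44*c + 14) + l*(-3*c^2 + 13*c + 1)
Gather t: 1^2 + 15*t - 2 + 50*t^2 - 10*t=50*t^2 + 5*t - 1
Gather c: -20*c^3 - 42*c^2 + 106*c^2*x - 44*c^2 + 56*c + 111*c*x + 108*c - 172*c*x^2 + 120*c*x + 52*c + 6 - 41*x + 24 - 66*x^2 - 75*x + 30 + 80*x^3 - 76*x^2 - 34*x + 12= -20*c^3 + c^2*(106*x - 86) + c*(-172*x^2 + 231*x + 216) + 80*x^3 - 142*x^2 - 150*x + 72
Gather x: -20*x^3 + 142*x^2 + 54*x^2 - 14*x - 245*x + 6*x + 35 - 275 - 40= -20*x^3 + 196*x^2 - 253*x - 280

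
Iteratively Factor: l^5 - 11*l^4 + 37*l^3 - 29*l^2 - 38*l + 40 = (l - 4)*(l^4 - 7*l^3 + 9*l^2 + 7*l - 10) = (l - 4)*(l + 1)*(l^3 - 8*l^2 + 17*l - 10) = (l - 5)*(l - 4)*(l + 1)*(l^2 - 3*l + 2) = (l - 5)*(l - 4)*(l - 1)*(l + 1)*(l - 2)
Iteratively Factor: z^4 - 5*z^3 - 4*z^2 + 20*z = (z + 2)*(z^3 - 7*z^2 + 10*z) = (z - 2)*(z + 2)*(z^2 - 5*z) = z*(z - 2)*(z + 2)*(z - 5)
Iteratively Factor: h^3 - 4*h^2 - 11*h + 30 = (h - 5)*(h^2 + h - 6) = (h - 5)*(h - 2)*(h + 3)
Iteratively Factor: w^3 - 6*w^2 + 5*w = (w - 5)*(w^2 - w) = (w - 5)*(w - 1)*(w)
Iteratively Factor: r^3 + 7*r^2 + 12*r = (r + 4)*(r^2 + 3*r) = r*(r + 4)*(r + 3)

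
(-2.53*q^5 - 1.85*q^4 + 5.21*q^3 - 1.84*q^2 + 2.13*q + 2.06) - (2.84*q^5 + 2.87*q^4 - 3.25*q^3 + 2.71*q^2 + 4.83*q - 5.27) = -5.37*q^5 - 4.72*q^4 + 8.46*q^3 - 4.55*q^2 - 2.7*q + 7.33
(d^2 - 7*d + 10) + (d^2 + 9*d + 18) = 2*d^2 + 2*d + 28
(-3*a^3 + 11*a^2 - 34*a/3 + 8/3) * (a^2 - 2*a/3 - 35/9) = -3*a^5 + 13*a^4 - 7*a^3 - 293*a^2/9 + 1142*a/27 - 280/27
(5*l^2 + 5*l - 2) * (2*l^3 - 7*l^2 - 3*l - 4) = 10*l^5 - 25*l^4 - 54*l^3 - 21*l^2 - 14*l + 8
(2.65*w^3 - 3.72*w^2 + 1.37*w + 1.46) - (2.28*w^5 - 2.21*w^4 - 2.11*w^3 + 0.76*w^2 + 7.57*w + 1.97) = -2.28*w^5 + 2.21*w^4 + 4.76*w^3 - 4.48*w^2 - 6.2*w - 0.51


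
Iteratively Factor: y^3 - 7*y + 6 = (y - 1)*(y^2 + y - 6) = (y - 1)*(y + 3)*(y - 2)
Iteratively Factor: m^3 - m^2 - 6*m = (m - 3)*(m^2 + 2*m) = (m - 3)*(m + 2)*(m)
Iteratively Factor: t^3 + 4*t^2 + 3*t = (t)*(t^2 + 4*t + 3) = t*(t + 1)*(t + 3)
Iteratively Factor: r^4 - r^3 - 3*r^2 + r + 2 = (r - 1)*(r^3 - 3*r - 2) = (r - 1)*(r + 1)*(r^2 - r - 2) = (r - 2)*(r - 1)*(r + 1)*(r + 1)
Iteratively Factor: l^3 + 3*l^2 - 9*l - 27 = (l - 3)*(l^2 + 6*l + 9) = (l - 3)*(l + 3)*(l + 3)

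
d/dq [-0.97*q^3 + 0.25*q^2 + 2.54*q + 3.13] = -2.91*q^2 + 0.5*q + 2.54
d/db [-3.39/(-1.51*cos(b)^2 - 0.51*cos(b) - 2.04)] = (10.2378*cos(b) + 1.7289)*sin(b)/(1.51*cos(b)^2 + 0.51*cos(b) + 2.04)^2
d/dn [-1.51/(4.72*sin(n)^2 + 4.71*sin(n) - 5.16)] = (14.2544*sin(n) + 7.1121)*cos(n)/(4.72*sin(n)^2 + 4.71*sin(n) - 5.16)^2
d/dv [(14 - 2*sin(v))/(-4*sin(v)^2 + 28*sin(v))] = -cos(v)/(2*sin(v)^2)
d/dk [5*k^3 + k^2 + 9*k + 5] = 15*k^2 + 2*k + 9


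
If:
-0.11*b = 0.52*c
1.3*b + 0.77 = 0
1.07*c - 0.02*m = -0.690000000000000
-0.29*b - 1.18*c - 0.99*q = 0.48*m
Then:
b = -0.59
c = 0.13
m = 41.20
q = -19.95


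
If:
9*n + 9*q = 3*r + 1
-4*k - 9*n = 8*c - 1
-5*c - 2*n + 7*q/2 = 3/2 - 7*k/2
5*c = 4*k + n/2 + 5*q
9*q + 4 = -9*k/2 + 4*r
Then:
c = -30613/6246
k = 8320/3123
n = 10255/3123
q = -22988/3123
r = -4360/347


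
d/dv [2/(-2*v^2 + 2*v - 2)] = (2*v - 1)/(v^2 - v + 1)^2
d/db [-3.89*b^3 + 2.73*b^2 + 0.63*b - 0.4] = -11.67*b^2 + 5.46*b + 0.63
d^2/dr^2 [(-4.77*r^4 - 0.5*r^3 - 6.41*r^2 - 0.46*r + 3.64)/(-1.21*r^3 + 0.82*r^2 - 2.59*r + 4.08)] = (-3.72074800000013*r^6 + 75.1472760000001*r^5 + 130.13754*r^4 - 277.349508*r^3 + 736.588104*r^2 - 20.730576*r + 198.649672)/(1.771561*r^9 - 3.601686*r^8 + 13.816869*r^7 - 33.89074*r^6 + 53.864007*r^5 - 101.449974*r^4 + 129.791035*r^3 - 123.057288*r^2 + 129.342528*r - 67.917312)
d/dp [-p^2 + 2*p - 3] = 2 - 2*p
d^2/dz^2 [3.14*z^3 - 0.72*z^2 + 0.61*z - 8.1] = 18.84*z - 1.44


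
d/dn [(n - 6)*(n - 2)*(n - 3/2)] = 3*n^2 - 19*n + 24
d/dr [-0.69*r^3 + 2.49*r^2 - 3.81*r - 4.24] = -2.07*r^2 + 4.98*r - 3.81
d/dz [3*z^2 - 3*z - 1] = 6*z - 3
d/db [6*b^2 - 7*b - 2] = 12*b - 7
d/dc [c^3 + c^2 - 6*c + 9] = 3*c^2 + 2*c - 6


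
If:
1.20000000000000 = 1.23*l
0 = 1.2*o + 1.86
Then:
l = 0.98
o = -1.55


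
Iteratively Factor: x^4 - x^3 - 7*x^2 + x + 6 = (x + 1)*(x^3 - 2*x^2 - 5*x + 6) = (x + 1)*(x + 2)*(x^2 - 4*x + 3) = (x - 3)*(x + 1)*(x + 2)*(x - 1)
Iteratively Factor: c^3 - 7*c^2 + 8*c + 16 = (c + 1)*(c^2 - 8*c + 16) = (c - 4)*(c + 1)*(c - 4)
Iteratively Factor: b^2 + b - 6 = (b + 3)*(b - 2)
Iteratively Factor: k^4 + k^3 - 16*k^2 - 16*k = (k + 4)*(k^3 - 3*k^2 - 4*k) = (k - 4)*(k + 4)*(k^2 + k) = (k - 4)*(k + 1)*(k + 4)*(k)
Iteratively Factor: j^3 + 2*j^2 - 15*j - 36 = (j + 3)*(j^2 - j - 12) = (j + 3)^2*(j - 4)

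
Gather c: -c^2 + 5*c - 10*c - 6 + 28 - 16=-c^2 - 5*c + 6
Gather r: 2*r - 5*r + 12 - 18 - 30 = -3*r - 36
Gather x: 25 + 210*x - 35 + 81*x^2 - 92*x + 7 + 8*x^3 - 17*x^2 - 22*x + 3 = 8*x^3 + 64*x^2 + 96*x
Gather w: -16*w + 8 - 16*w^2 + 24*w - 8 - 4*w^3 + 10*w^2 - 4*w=-4*w^3 - 6*w^2 + 4*w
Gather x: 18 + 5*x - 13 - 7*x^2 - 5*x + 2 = 7 - 7*x^2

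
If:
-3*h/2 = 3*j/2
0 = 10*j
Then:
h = 0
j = 0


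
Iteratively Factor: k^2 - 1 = (k - 1)*(k + 1)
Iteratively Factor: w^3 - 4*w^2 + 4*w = (w - 2)*(w^2 - 2*w) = (w - 2)^2*(w)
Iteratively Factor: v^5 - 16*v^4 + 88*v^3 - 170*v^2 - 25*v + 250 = (v - 5)*(v^4 - 11*v^3 + 33*v^2 - 5*v - 50) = (v - 5)^2*(v^3 - 6*v^2 + 3*v + 10) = (v - 5)^2*(v + 1)*(v^2 - 7*v + 10) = (v - 5)^2*(v - 2)*(v + 1)*(v - 5)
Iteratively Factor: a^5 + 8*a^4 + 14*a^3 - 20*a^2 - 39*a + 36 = (a + 3)*(a^4 + 5*a^3 - a^2 - 17*a + 12) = (a + 3)^2*(a^3 + 2*a^2 - 7*a + 4) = (a - 1)*(a + 3)^2*(a^2 + 3*a - 4) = (a - 1)*(a + 3)^2*(a + 4)*(a - 1)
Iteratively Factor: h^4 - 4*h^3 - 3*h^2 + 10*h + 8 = (h - 4)*(h^3 - 3*h - 2) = (h - 4)*(h + 1)*(h^2 - h - 2) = (h - 4)*(h + 1)^2*(h - 2)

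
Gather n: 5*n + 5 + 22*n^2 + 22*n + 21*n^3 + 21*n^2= 21*n^3 + 43*n^2 + 27*n + 5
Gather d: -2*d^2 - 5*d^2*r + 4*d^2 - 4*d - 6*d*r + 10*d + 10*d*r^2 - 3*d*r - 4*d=d^2*(2 - 5*r) + d*(10*r^2 - 9*r + 2)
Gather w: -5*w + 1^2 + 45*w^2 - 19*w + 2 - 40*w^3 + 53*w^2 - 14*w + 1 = -40*w^3 + 98*w^2 - 38*w + 4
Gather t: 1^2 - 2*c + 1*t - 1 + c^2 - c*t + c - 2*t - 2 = c^2 - c + t*(-c - 1) - 2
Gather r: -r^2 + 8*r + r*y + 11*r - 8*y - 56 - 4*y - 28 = -r^2 + r*(y + 19) - 12*y - 84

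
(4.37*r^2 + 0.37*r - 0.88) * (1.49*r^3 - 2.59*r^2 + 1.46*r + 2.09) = 6.5113*r^5 - 10.767*r^4 + 4.1107*r^3 + 11.9527*r^2 - 0.5115*r - 1.8392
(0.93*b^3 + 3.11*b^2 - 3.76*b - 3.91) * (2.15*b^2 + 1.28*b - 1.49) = 1.9995*b^5 + 7.8769*b^4 - 5.4889*b^3 - 17.8532*b^2 + 0.597599999999999*b + 5.8259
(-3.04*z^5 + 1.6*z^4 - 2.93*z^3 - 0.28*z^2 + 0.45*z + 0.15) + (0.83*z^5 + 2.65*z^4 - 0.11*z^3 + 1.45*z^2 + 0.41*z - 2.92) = -2.21*z^5 + 4.25*z^4 - 3.04*z^3 + 1.17*z^2 + 0.86*z - 2.77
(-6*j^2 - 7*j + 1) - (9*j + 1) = -6*j^2 - 16*j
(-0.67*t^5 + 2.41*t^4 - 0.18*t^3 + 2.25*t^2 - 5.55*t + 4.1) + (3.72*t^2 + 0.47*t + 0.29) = -0.67*t^5 + 2.41*t^4 - 0.18*t^3 + 5.97*t^2 - 5.08*t + 4.39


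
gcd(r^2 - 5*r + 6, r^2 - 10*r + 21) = r - 3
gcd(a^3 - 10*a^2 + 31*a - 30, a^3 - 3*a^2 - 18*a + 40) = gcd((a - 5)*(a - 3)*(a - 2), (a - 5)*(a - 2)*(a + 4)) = a^2 - 7*a + 10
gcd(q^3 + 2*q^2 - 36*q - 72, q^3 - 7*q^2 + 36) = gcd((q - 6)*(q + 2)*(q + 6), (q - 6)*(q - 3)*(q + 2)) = q^2 - 4*q - 12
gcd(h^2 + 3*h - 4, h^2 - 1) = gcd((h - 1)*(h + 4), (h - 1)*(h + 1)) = h - 1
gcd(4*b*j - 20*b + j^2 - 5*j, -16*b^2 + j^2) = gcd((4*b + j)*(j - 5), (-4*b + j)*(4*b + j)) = 4*b + j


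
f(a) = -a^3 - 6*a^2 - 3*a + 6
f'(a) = -3*a^2 - 12*a - 3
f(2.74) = -67.84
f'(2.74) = -58.40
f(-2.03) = -4.27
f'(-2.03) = 9.00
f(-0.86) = 4.78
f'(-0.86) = 5.10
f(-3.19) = -13.02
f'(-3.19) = 4.75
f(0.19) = 5.21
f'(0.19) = -5.39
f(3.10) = -90.75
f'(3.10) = -69.03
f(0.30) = 4.53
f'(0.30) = -6.87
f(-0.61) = 5.82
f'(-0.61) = 3.20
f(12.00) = -2622.00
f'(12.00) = -579.00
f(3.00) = -84.00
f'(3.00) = -66.00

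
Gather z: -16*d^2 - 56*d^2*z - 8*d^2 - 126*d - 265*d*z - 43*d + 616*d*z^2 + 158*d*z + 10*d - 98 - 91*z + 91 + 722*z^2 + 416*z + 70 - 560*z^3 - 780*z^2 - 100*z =-24*d^2 - 159*d - 560*z^3 + z^2*(616*d - 58) + z*(-56*d^2 - 107*d + 225) + 63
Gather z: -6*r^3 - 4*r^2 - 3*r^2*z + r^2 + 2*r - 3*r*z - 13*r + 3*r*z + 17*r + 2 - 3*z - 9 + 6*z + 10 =-6*r^3 - 3*r^2 + 6*r + z*(3 - 3*r^2) + 3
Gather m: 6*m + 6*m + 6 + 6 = 12*m + 12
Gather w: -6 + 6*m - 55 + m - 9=7*m - 70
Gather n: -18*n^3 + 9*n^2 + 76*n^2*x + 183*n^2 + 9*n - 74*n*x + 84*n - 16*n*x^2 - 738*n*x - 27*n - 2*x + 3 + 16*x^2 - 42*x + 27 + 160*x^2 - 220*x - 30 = -18*n^3 + n^2*(76*x + 192) + n*(-16*x^2 - 812*x + 66) + 176*x^2 - 264*x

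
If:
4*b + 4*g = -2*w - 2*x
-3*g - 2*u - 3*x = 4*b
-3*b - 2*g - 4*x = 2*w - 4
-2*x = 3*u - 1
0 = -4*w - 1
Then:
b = -23/17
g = 37/68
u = -31/34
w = -1/4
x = 127/68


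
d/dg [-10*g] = -10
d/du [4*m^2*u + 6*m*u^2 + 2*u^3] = 4*m^2 + 12*m*u + 6*u^2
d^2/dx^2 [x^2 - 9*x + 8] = 2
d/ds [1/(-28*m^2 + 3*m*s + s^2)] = (-3*m - 2*s)/(-28*m^2 + 3*m*s + s^2)^2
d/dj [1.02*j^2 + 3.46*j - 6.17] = 2.04*j + 3.46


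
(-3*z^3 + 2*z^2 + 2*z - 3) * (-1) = 3*z^3 - 2*z^2 - 2*z + 3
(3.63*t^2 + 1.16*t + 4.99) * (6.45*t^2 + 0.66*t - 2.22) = 23.4135*t^4 + 9.8778*t^3 + 24.8925*t^2 + 0.7182*t - 11.0778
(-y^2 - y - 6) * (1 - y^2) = y^4 + y^3 + 5*y^2 - y - 6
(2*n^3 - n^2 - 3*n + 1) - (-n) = 2*n^3 - n^2 - 2*n + 1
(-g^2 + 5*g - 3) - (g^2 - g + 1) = -2*g^2 + 6*g - 4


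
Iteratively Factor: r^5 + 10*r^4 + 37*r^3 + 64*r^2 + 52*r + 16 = (r + 1)*(r^4 + 9*r^3 + 28*r^2 + 36*r + 16) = (r + 1)*(r + 2)*(r^3 + 7*r^2 + 14*r + 8) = (r + 1)^2*(r + 2)*(r^2 + 6*r + 8) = (r + 1)^2*(r + 2)*(r + 4)*(r + 2)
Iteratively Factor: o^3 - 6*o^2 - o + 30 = (o - 3)*(o^2 - 3*o - 10) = (o - 3)*(o + 2)*(o - 5)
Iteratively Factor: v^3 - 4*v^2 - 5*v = (v - 5)*(v^2 + v) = v*(v - 5)*(v + 1)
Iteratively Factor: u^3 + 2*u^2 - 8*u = (u - 2)*(u^2 + 4*u) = u*(u - 2)*(u + 4)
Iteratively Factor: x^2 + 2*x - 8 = (x - 2)*(x + 4)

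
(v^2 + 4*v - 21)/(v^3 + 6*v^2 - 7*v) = (v - 3)/(v*(v - 1))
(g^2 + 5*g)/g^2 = (g + 5)/g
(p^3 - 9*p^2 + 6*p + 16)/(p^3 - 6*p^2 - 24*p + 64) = (p + 1)/(p + 4)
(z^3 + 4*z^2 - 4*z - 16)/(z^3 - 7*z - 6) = (z^2 + 2*z - 8)/(z^2 - 2*z - 3)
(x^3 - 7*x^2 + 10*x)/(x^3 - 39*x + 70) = x/(x + 7)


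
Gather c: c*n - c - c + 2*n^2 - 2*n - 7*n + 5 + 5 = c*(n - 2) + 2*n^2 - 9*n + 10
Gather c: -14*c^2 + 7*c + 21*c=-14*c^2 + 28*c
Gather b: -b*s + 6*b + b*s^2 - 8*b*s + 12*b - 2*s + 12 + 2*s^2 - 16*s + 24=b*(s^2 - 9*s + 18) + 2*s^2 - 18*s + 36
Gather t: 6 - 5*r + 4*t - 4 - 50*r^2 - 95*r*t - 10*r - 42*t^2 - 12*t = -50*r^2 - 15*r - 42*t^2 + t*(-95*r - 8) + 2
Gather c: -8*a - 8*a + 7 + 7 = 14 - 16*a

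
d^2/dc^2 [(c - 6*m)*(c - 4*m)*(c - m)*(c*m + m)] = 2*m*(6*c^2 - 33*c*m + 3*c + 34*m^2 - 11*m)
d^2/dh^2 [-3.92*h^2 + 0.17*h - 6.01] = -7.84000000000000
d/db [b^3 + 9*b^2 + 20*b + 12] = 3*b^2 + 18*b + 20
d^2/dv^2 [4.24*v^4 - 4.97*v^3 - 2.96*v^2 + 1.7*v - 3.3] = 50.88*v^2 - 29.82*v - 5.92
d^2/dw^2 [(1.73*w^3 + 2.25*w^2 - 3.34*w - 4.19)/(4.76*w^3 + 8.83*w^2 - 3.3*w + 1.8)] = (-43.4673680000001*w^6 - 291.009264*w^5 - 1947.33504*w^4 - 3599.586864*w^3 - 1498.059786*w^2 + 1300.10094*w + 16.83432)/(107.850176*w^9 + 600.199824*w^8 + 889.085652*w^7 - 21.393413*w^6 - 162.45027*w^5 + 539.86176*w^4 - 304.371*w^3 + 144.6336*w^2 - 32.076*w + 5.832)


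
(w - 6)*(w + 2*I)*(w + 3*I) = w^3 - 6*w^2 + 5*I*w^2 - 6*w - 30*I*w + 36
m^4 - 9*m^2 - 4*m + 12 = (m - 3)*(m - 1)*(m + 2)^2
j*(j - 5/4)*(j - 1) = j^3 - 9*j^2/4 + 5*j/4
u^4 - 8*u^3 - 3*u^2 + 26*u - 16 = (u - 8)*(u - 1)^2*(u + 2)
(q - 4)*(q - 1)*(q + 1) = q^3 - 4*q^2 - q + 4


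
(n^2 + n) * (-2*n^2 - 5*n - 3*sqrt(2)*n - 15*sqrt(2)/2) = -2*n^4 - 7*n^3 - 3*sqrt(2)*n^3 - 21*sqrt(2)*n^2/2 - 5*n^2 - 15*sqrt(2)*n/2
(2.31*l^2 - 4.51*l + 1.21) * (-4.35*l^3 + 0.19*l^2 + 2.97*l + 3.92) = -10.0485*l^5 + 20.0574*l^4 + 0.740300000000001*l^3 - 4.1096*l^2 - 14.0855*l + 4.7432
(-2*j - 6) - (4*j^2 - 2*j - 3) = -4*j^2 - 3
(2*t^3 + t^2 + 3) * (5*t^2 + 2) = 10*t^5 + 5*t^4 + 4*t^3 + 17*t^2 + 6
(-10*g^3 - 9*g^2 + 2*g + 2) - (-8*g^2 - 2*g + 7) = -10*g^3 - g^2 + 4*g - 5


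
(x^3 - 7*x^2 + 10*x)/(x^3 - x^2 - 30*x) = (-x^2 + 7*x - 10)/(-x^2 + x + 30)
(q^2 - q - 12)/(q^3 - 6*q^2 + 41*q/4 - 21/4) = 4*(q^2 - q - 12)/(4*q^3 - 24*q^2 + 41*q - 21)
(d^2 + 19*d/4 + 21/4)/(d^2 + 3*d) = (d + 7/4)/d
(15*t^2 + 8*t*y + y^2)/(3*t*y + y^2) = (5*t + y)/y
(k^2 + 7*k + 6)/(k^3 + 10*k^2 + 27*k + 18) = 1/(k + 3)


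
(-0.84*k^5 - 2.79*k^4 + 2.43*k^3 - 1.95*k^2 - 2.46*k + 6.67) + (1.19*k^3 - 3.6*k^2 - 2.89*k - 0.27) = -0.84*k^5 - 2.79*k^4 + 3.62*k^3 - 5.55*k^2 - 5.35*k + 6.4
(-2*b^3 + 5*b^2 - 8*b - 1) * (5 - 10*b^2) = 20*b^5 - 50*b^4 + 70*b^3 + 35*b^2 - 40*b - 5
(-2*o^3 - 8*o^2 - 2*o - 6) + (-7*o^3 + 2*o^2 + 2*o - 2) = -9*o^3 - 6*o^2 - 8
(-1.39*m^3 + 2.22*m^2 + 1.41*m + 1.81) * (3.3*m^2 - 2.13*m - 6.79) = -4.587*m^5 + 10.2867*m^4 + 9.3625*m^3 - 12.1041*m^2 - 13.4292*m - 12.2899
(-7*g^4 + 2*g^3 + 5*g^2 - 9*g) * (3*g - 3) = -21*g^5 + 27*g^4 + 9*g^3 - 42*g^2 + 27*g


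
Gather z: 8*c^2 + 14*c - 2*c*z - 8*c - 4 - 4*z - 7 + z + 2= 8*c^2 + 6*c + z*(-2*c - 3) - 9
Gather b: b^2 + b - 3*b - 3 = b^2 - 2*b - 3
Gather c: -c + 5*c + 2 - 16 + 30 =4*c + 16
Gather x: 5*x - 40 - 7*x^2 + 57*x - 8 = -7*x^2 + 62*x - 48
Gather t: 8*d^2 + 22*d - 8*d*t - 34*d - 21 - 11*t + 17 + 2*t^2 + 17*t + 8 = 8*d^2 - 12*d + 2*t^2 + t*(6 - 8*d) + 4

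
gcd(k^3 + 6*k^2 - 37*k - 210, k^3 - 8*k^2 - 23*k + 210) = k^2 - k - 30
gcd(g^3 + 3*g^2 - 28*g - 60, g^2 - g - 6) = g + 2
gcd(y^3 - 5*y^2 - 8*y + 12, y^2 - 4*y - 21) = 1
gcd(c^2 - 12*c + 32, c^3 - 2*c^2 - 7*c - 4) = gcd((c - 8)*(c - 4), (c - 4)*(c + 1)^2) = c - 4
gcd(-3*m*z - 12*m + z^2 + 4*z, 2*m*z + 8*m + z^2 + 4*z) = z + 4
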